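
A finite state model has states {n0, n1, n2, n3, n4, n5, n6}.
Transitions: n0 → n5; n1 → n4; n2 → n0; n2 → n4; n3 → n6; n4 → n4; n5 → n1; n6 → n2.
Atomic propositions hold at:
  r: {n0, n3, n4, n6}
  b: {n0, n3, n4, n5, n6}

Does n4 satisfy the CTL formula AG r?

AG r: greatest fixpoint, start Z0 = {n0, n3, n4, n6}, keep only states in Sat with every successor in Z. Z1 = {n3, n4}; Z2 = {n4}; fixed.
Sat(AG r) = {n4}
n4 ∈ Sat(AG r) = {n4}, so the formula holds at n4.

Yes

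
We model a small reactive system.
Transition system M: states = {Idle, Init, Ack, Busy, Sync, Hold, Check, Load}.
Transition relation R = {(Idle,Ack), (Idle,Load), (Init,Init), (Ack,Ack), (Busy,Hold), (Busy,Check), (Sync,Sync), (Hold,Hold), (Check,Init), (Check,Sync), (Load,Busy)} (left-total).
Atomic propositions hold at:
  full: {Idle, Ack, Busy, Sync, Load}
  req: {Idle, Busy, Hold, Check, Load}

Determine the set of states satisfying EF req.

EF req: least fixpoint, start Z0 = {Idle, Busy, Hold, Check, Load}, add states with some successor in Z. Already a fixed point.
Sat(EF req) = {Idle, Busy, Hold, Check, Load}

{Idle, Busy, Hold, Check, Load}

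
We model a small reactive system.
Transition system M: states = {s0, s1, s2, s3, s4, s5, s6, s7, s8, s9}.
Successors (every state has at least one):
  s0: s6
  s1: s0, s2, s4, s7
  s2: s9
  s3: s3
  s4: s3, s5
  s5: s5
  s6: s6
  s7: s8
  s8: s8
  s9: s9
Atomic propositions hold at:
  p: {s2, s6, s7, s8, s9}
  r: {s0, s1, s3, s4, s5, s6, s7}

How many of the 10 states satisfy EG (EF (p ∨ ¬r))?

7

Sat(¬r) = {s2, s8, s9}
Sat(p ∨ ¬r) = {s2, s6, s7, s8, s9}
EF (p ∨ ¬r): least fixpoint, start Z0 = {s2, s6, s7, s8, s9}, add states with some successor in Z. Z1 = {s0, s1, s2, s6, s7, s8, s9}; fixed.
Sat(EF (p ∨ ¬r)) = {s0, s1, s2, s6, s7, s8, s9}
EG (EF (p ∨ ¬r)): greatest fixpoint, start Z0 = {s0, s1, s2, s6, s7, s8, s9}, keep only states in Sat with some successor in Z. Already a fixed point.
Sat(EG (EF (p ∨ ¬r))) = {s0, s1, s2, s6, s7, s8, s9}
|Sat(EG (EF (p ∨ ¬r)))| = |{s0, s1, s2, s6, s7, s8, s9}| = 7.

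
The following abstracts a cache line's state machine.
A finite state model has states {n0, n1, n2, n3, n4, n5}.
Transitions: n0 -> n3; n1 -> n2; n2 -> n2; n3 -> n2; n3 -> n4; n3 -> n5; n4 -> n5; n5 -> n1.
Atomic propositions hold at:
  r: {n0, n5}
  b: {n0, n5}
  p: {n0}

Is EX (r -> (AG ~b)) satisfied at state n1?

Yes

Sat(~b) = {n1, n2, n3, n4}
AG ~b: greatest fixpoint, start Z0 = {n1, n2, n3, n4}, keep only states in Sat with every successor in Z. Z1 = {n1, n2}; fixed.
Sat(AG ~b) = {n1, n2}
Sat(r -> (AG ~b)) = {n1, n2, n3, n4}
Sat(EX (r -> (AG ~b))) = {s : some successor in {n1, n2, n3, n4}} = {n0, n1, n2, n3, n5}
n1 ∈ Sat(EX (r -> (AG ~b))) = {n0, n1, n2, n3, n5}, so the formula holds at n1.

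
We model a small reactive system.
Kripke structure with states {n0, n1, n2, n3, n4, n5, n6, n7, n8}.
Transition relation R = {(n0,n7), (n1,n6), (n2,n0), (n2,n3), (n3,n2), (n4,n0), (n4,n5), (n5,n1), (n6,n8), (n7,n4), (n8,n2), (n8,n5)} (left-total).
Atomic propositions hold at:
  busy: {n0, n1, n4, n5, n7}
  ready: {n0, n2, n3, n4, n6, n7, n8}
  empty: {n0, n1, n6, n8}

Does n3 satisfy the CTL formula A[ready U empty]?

No

A[ready U empty]: least fixpoint, start Z0 = Sat(empty) = {n0, n1, n6, n8}, add states in Sat(ready) with every successor in Z. Already a fixed point.
Sat(A[ready U empty]) = {n0, n1, n6, n8}
n3 ∉ Sat(A[ready U empty]) = {n0, n1, n6, n8}, so the formula does not hold at n3.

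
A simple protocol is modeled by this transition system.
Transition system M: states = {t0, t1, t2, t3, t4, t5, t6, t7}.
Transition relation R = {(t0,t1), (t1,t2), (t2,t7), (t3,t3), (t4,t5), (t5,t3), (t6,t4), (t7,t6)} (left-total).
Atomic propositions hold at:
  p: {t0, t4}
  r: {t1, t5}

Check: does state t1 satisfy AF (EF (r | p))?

Yes

Sat(r | p) = {t0, t1, t4, t5}
EF (r | p): least fixpoint, start Z0 = {t0, t1, t4, t5}, add states with some successor in Z. Z1 = {t0, t1, t4, t5, t6}; Z2 = {t0, t1, t4, t5, t6, t7}; Z3 = {t0, t1, t2, t4, t5, t6, t7}; fixed.
Sat(EF (r | p)) = {t0, t1, t2, t4, t5, t6, t7}
AF (EF (r | p)): least fixpoint, start Z0 = {t0, t1, t2, t4, t5, t6, t7}, add states with every successor in Z. Already a fixed point.
Sat(AF (EF (r | p))) = {t0, t1, t2, t4, t5, t6, t7}
t1 ∈ Sat(AF (EF (r | p))) = {t0, t1, t2, t4, t5, t6, t7}, so the formula holds at t1.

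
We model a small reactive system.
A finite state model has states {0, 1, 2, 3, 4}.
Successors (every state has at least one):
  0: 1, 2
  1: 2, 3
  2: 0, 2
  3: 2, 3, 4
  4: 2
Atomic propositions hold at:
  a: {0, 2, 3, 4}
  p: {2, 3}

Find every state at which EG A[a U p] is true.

{2, 3, 4}

A[a U p]: least fixpoint, start Z0 = Sat(p) = {2, 3}, add states in Sat(a) with every successor in Z. Z1 = {2, 3, 4}; fixed.
Sat(A[a U p]) = {2, 3, 4}
EG A[a U p]: greatest fixpoint, start Z0 = {2, 3, 4}, keep only states in Sat with some successor in Z. Already a fixed point.
Sat(EG A[a U p]) = {2, 3, 4}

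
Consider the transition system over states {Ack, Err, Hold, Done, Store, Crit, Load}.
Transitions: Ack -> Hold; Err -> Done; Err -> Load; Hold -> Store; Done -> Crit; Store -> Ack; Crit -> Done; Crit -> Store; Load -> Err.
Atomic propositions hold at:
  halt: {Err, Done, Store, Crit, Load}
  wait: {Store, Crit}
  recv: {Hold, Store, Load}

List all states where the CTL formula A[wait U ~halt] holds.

Sat(~halt) = {Ack, Hold}
A[wait U ~halt]: least fixpoint, start Z0 = Sat(~halt) = {Ack, Hold}, add states in Sat(wait) with every successor in Z. Z1 = {Ack, Hold, Store}; fixed.
Sat(A[wait U ~halt]) = {Ack, Hold, Store}

{Ack, Hold, Store}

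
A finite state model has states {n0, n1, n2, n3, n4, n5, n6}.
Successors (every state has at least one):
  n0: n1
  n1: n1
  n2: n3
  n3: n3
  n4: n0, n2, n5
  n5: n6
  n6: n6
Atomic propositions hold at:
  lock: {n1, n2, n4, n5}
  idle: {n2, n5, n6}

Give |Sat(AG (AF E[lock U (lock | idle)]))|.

Sat(lock | idle) = {n1, n2, n4, n5, n6}
E[lock U (lock | idle)]: least fixpoint, start Z0 = Sat((lock | idle)) = {n1, n2, n4, n5, n6}, add states in Sat(lock) with some successor in Z. Already a fixed point.
Sat(E[lock U (lock | idle)]) = {n1, n2, n4, n5, n6}
AF E[lock U (lock | idle)]: least fixpoint, start Z0 = {n1, n2, n4, n5, n6}, add states with every successor in Z. Z1 = {n0, n1, n2, n4, n5, n6}; fixed.
Sat(AF E[lock U (lock | idle)]) = {n0, n1, n2, n4, n5, n6}
AG (AF E[lock U (lock | idle)]): greatest fixpoint, start Z0 = {n0, n1, n2, n4, n5, n6}, keep only states in Sat with every successor in Z. Z1 = {n0, n1, n4, n5, n6}; Z2 = {n0, n1, n5, n6}; fixed.
Sat(AG (AF E[lock U (lock | idle)])) = {n0, n1, n5, n6}
|Sat(AG (AF E[lock U (lock | idle)]))| = |{n0, n1, n5, n6}| = 4.

4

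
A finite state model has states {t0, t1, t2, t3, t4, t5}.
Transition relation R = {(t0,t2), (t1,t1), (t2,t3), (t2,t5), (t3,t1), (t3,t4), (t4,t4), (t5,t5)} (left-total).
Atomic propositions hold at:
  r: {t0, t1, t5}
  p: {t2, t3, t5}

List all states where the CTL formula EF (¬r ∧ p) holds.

{t0, t2, t3}

Sat(¬r) = {t2, t3, t4}
Sat(¬r ∧ p) = {t2, t3}
EF (¬r ∧ p): least fixpoint, start Z0 = {t2, t3}, add states with some successor in Z. Z1 = {t0, t2, t3}; fixed.
Sat(EF (¬r ∧ p)) = {t0, t2, t3}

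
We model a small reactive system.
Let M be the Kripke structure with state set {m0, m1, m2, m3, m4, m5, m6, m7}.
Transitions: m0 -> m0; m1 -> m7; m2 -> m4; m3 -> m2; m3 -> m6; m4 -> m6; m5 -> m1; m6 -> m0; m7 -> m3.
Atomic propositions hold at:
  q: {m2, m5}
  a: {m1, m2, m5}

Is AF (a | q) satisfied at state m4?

No

Sat(a | q) = {m1, m2, m5}
AF (a | q): least fixpoint, start Z0 = {m1, m2, m5}, add states with every successor in Z. Already a fixed point.
Sat(AF (a | q)) = {m1, m2, m5}
m4 ∉ Sat(AF (a | q)) = {m1, m2, m5}, so the formula does not hold at m4.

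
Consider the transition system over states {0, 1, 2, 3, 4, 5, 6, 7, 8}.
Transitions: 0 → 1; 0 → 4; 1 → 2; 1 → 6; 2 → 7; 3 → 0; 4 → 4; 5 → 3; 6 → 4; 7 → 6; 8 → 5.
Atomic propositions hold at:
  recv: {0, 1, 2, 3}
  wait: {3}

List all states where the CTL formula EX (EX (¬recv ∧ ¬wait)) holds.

Sat(¬recv) = {4, 5, 6, 7, 8}
Sat(¬wait) = {0, 1, 2, 4, 5, 6, 7, 8}
Sat(¬recv ∧ ¬wait) = {4, 5, 6, 7, 8}
Sat(EX (¬recv ∧ ¬wait)) = {s : some successor in {4, 5, 6, 7, 8}} = {0, 1, 2, 4, 6, 7, 8}
Sat(EX (EX (¬recv ∧ ¬wait))) = {s : some successor in {0, 1, 2, 4, 6, 7, 8}} = {0, 1, 2, 3, 4, 6, 7}

{0, 1, 2, 3, 4, 6, 7}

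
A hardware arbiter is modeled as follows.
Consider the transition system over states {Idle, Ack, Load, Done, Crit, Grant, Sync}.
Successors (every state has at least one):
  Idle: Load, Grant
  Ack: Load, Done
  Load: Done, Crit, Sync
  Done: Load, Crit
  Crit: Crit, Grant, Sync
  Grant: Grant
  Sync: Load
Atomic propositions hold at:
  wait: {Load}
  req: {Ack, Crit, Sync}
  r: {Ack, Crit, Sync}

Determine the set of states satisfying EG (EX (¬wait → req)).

Sat(¬wait) = {Idle, Ack, Done, Crit, Grant, Sync}
Sat(¬wait → req) = {Ack, Load, Crit, Sync}
Sat(EX (¬wait → req)) = {s : some successor in {Ack, Load, Crit, Sync}} = {Idle, Ack, Load, Done, Crit, Sync}
EG (EX (¬wait → req)): greatest fixpoint, start Z0 = {Idle, Ack, Load, Done, Crit, Sync}, keep only states in Sat with some successor in Z. Already a fixed point.
Sat(EG (EX (¬wait → req))) = {Idle, Ack, Load, Done, Crit, Sync}

{Idle, Ack, Load, Done, Crit, Sync}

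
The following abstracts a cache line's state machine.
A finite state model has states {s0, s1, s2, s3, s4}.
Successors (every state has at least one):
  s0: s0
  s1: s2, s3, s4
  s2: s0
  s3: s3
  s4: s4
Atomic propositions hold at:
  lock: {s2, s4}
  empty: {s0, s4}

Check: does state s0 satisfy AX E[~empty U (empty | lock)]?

Sat(~empty) = {s1, s2, s3}
Sat(empty | lock) = {s0, s2, s4}
E[~empty U (empty | lock)]: least fixpoint, start Z0 = Sat((empty | lock)) = {s0, s2, s4}, add states in Sat(~empty) with some successor in Z. Z1 = {s0, s1, s2, s4}; fixed.
Sat(E[~empty U (empty | lock)]) = {s0, s1, s2, s4}
Sat(AX E[~empty U (empty | lock)]) = {s : every successor in {s0, s1, s2, s4}} = {s0, s2, s4}
s0 ∈ Sat(AX E[~empty U (empty | lock)]) = {s0, s2, s4}, so the formula holds at s0.

Yes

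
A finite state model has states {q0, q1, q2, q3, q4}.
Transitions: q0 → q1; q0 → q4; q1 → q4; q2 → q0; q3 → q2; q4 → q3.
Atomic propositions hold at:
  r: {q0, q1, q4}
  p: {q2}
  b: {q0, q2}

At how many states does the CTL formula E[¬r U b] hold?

3

Sat(¬r) = {q2, q3}
E[¬r U b]: least fixpoint, start Z0 = Sat(b) = {q0, q2}, add states in Sat(¬r) with some successor in Z. Z1 = {q0, q2, q3}; fixed.
Sat(E[¬r U b]) = {q0, q2, q3}
|Sat(E[¬r U b])| = |{q0, q2, q3}| = 3.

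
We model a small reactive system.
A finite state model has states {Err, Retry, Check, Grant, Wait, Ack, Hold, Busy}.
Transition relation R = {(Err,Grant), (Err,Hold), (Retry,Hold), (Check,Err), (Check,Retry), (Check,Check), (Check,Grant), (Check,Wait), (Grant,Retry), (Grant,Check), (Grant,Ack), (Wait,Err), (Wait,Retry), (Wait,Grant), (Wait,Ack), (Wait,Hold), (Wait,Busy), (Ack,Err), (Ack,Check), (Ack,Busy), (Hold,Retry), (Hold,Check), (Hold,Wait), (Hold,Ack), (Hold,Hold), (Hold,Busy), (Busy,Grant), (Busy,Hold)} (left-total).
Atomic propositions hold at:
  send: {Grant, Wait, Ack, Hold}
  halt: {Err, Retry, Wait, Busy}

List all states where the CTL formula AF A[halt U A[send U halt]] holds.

A[send U halt]: least fixpoint, start Z0 = Sat(halt) = {Err, Retry, Wait, Busy}, add states in Sat(send) with every successor in Z. Already a fixed point.
Sat(A[send U halt]) = {Err, Retry, Wait, Busy}
A[halt U A[send U halt]]: least fixpoint, start Z0 = Sat(A[send U halt]) = {Err, Retry, Wait, Busy}, add states in Sat(halt) with every successor in Z. Already a fixed point.
Sat(A[halt U A[send U halt]]) = {Err, Retry, Wait, Busy}
AF A[halt U A[send U halt]]: least fixpoint, start Z0 = {Err, Retry, Wait, Busy}, add states with every successor in Z. Already a fixed point.
Sat(AF A[halt U A[send U halt]]) = {Err, Retry, Wait, Busy}

{Err, Retry, Wait, Busy}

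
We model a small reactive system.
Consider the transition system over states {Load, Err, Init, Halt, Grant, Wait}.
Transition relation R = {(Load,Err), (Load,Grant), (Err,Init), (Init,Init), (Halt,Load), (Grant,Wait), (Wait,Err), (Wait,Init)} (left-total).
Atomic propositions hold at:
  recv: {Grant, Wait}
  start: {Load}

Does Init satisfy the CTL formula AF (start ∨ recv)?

No

Sat(start ∨ recv) = {Load, Grant, Wait}
AF (start ∨ recv): least fixpoint, start Z0 = {Load, Grant, Wait}, add states with every successor in Z. Z1 = {Load, Halt, Grant, Wait}; fixed.
Sat(AF (start ∨ recv)) = {Load, Halt, Grant, Wait}
Init ∉ Sat(AF (start ∨ recv)) = {Load, Halt, Grant, Wait}, so the formula does not hold at Init.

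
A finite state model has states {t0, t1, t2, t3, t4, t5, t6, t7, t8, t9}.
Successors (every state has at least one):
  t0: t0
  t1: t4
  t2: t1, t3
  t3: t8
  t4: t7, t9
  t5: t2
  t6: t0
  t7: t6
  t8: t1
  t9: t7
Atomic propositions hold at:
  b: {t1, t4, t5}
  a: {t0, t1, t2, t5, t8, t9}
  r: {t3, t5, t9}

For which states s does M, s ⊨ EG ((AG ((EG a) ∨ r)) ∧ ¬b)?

{t0}

EG a: greatest fixpoint, start Z0 = {t0, t1, t2, t5, t8, t9}, keep only states in Sat with some successor in Z. Z1 = {t0, t2, t5, t8}; Z2 = {t0, t5}; Z3 = {t0}; fixed.
Sat(EG a) = {t0}
Sat((EG a) ∨ r) = {t0, t3, t5, t9}
AG ((EG a) ∨ r): greatest fixpoint, start Z0 = {t0, t3, t5, t9}, keep only states in Sat with every successor in Z. Z1 = {t0}; fixed.
Sat(AG ((EG a) ∨ r)) = {t0}
Sat(¬b) = {t0, t2, t3, t6, t7, t8, t9}
Sat((AG ((EG a) ∨ r)) ∧ ¬b) = {t0}
EG ((AG ((EG a) ∨ r)) ∧ ¬b): greatest fixpoint, start Z0 = {t0}, keep only states in Sat with some successor in Z. Already a fixed point.
Sat(EG ((AG ((EG a) ∨ r)) ∧ ¬b)) = {t0}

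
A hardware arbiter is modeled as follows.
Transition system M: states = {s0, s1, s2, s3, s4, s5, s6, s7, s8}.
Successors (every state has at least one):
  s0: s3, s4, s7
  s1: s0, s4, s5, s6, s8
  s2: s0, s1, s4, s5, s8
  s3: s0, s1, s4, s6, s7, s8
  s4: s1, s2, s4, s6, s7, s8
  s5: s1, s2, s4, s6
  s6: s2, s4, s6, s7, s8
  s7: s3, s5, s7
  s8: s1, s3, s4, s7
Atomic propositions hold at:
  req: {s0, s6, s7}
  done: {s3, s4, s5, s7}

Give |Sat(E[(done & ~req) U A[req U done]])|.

5

Sat(~req) = {s1, s2, s3, s4, s5, s8}
Sat(done & ~req) = {s3, s4, s5}
A[req U done]: least fixpoint, start Z0 = Sat(done) = {s3, s4, s5, s7}, add states in Sat(req) with every successor in Z. Z1 = {s0, s3, s4, s5, s7}; fixed.
Sat(A[req U done]) = {s0, s3, s4, s5, s7}
E[(done & ~req) U A[req U done]]: least fixpoint, start Z0 = Sat(A[req U done]) = {s0, s3, s4, s5, s7}, add states in Sat(done & ~req) with some successor in Z. Already a fixed point.
Sat(E[(done & ~req) U A[req U done]]) = {s0, s3, s4, s5, s7}
|Sat(E[(done & ~req) U A[req U done]])| = |{s0, s3, s4, s5, s7}| = 5.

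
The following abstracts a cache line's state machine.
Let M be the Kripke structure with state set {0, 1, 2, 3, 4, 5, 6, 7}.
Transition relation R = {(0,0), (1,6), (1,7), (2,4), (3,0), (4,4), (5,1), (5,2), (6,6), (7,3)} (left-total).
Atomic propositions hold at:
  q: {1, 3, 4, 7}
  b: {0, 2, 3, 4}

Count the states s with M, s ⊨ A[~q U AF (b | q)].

Sat(~q) = {0, 2, 5, 6}
Sat(b | q) = {0, 1, 2, 3, 4, 7}
AF (b | q): least fixpoint, start Z0 = {0, 1, 2, 3, 4, 7}, add states with every successor in Z. Z1 = {0, 1, 2, 3, 4, 5, 7}; fixed.
Sat(AF (b | q)) = {0, 1, 2, 3, 4, 5, 7}
A[~q U AF (b | q)]: least fixpoint, start Z0 = Sat(AF (b | q)) = {0, 1, 2, 3, 4, 5, 7}, add states in Sat(~q) with every successor in Z. Already a fixed point.
Sat(A[~q U AF (b | q)]) = {0, 1, 2, 3, 4, 5, 7}
|Sat(A[~q U AF (b | q)])| = |{0, 1, 2, 3, 4, 5, 7}| = 7.

7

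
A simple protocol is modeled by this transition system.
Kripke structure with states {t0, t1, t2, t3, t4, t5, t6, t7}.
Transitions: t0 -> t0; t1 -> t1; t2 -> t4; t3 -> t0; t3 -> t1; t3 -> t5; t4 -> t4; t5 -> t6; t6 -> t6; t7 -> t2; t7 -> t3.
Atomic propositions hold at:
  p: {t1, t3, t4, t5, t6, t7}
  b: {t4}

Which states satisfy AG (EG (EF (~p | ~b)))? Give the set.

{t0, t1, t3, t5, t6}

Sat(~p) = {t0, t2}
Sat(~b) = {t0, t1, t2, t3, t5, t6, t7}
Sat(~p | ~b) = {t0, t1, t2, t3, t5, t6, t7}
EF (~p | ~b): least fixpoint, start Z0 = {t0, t1, t2, t3, t5, t6, t7}, add states with some successor in Z. Already a fixed point.
Sat(EF (~p | ~b)) = {t0, t1, t2, t3, t5, t6, t7}
EG (EF (~p | ~b)): greatest fixpoint, start Z0 = {t0, t1, t2, t3, t5, t6, t7}, keep only states in Sat with some successor in Z. Z1 = {t0, t1, t3, t5, t6, t7}; fixed.
Sat(EG (EF (~p | ~b))) = {t0, t1, t3, t5, t6, t7}
AG (EG (EF (~p | ~b))): greatest fixpoint, start Z0 = {t0, t1, t3, t5, t6, t7}, keep only states in Sat with every successor in Z. Z1 = {t0, t1, t3, t5, t6}; fixed.
Sat(AG (EG (EF (~p | ~b)))) = {t0, t1, t3, t5, t6}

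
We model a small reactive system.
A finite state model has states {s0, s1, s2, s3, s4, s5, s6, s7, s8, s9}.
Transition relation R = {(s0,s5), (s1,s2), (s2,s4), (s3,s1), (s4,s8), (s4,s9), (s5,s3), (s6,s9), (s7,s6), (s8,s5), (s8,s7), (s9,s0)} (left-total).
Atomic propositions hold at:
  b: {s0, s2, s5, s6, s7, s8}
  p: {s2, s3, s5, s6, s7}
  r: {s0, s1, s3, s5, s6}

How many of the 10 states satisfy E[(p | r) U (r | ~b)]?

9

Sat(p | r) = {s0, s1, s2, s3, s5, s6, s7}
Sat(~b) = {s1, s3, s4, s9}
Sat(r | ~b) = {s0, s1, s3, s4, s5, s6, s9}
E[(p | r) U (r | ~b)]: least fixpoint, start Z0 = Sat((r | ~b)) = {s0, s1, s3, s4, s5, s6, s9}, add states in Sat(p | r) with some successor in Z. Z1 = {s0, s1, s2, s3, s4, s5, s6, s7, s9}; fixed.
Sat(E[(p | r) U (r | ~b)]) = {s0, s1, s2, s3, s4, s5, s6, s7, s9}
|Sat(E[(p | r) U (r | ~b)])| = |{s0, s1, s2, s3, s4, s5, s6, s7, s9}| = 9.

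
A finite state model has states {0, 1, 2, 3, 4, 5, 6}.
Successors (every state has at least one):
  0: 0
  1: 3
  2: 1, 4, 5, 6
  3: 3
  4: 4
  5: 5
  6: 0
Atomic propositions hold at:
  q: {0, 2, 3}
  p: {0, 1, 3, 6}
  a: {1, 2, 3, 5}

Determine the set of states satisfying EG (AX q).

{0, 1, 3, 6}

Sat(AX q) = {s : every successor in {0, 2, 3}} = {0, 1, 3, 6}
EG (AX q): greatest fixpoint, start Z0 = {0, 1, 3, 6}, keep only states in Sat with some successor in Z. Already a fixed point.
Sat(EG (AX q)) = {0, 1, 3, 6}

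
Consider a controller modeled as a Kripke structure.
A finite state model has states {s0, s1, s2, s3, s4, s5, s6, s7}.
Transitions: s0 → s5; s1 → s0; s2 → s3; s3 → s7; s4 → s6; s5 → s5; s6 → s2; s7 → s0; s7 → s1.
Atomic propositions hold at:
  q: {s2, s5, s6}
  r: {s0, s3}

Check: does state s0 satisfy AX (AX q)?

Yes

Sat(AX q) = {s : every successor in {s2, s5, s6}} = {s0, s4, s5, s6}
Sat(AX (AX q)) = {s : every successor in {s0, s4, s5, s6}} = {s0, s1, s4, s5}
s0 ∈ Sat(AX (AX q)) = {s0, s1, s4, s5}, so the formula holds at s0.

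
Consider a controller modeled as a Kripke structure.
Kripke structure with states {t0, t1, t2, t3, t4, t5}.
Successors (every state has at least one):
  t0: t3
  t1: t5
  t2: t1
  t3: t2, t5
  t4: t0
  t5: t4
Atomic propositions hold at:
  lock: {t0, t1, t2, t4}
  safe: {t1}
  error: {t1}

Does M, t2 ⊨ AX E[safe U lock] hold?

Yes

E[safe U lock]: least fixpoint, start Z0 = Sat(lock) = {t0, t1, t2, t4}, add states in Sat(safe) with some successor in Z. Already a fixed point.
Sat(E[safe U lock]) = {t0, t1, t2, t4}
Sat(AX E[safe U lock]) = {s : every successor in {t0, t1, t2, t4}} = {t2, t4, t5}
t2 ∈ Sat(AX E[safe U lock]) = {t2, t4, t5}, so the formula holds at t2.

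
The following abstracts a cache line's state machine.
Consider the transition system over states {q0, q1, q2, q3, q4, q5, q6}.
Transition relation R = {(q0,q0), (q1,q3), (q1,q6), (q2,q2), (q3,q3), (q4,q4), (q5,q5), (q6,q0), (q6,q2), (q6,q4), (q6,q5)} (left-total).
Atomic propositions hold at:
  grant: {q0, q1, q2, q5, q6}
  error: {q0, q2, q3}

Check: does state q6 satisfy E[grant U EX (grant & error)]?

Sat(grant & error) = {q0, q2}
Sat(EX (grant & error)) = {s : some successor in {q0, q2}} = {q0, q2, q6}
E[grant U EX (grant & error)]: least fixpoint, start Z0 = Sat(EX (grant & error)) = {q0, q2, q6}, add states in Sat(grant) with some successor in Z. Z1 = {q0, q1, q2, q6}; fixed.
Sat(E[grant U EX (grant & error)]) = {q0, q1, q2, q6}
q6 ∈ Sat(E[grant U EX (grant & error)]) = {q0, q1, q2, q6}, so the formula holds at q6.

Yes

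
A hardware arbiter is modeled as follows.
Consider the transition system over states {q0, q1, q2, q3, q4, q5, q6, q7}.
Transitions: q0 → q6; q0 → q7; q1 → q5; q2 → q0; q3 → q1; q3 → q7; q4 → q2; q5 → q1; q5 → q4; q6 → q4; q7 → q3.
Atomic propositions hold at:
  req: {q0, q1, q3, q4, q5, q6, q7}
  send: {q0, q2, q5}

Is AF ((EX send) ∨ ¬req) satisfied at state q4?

Yes

Sat(EX send) = {s : some successor in {q0, q2, q5}} = {q1, q2, q4}
Sat(¬req) = {q2}
Sat((EX send) ∨ ¬req) = {q1, q2, q4}
AF ((EX send) ∨ ¬req): least fixpoint, start Z0 = {q1, q2, q4}, add states with every successor in Z. Z1 = {q1, q2, q4, q5, q6}; fixed.
Sat(AF ((EX send) ∨ ¬req)) = {q1, q2, q4, q5, q6}
q4 ∈ Sat(AF ((EX send) ∨ ¬req)) = {q1, q2, q4, q5, q6}, so the formula holds at q4.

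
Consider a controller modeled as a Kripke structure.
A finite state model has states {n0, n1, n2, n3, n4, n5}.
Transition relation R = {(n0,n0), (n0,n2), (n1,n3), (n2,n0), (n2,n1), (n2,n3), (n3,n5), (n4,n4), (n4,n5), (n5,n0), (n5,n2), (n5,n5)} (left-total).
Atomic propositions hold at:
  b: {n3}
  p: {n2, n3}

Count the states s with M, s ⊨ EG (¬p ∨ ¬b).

4

Sat(¬p) = {n0, n1, n4, n5}
Sat(¬b) = {n0, n1, n2, n4, n5}
Sat(¬p ∨ ¬b) = {n0, n1, n2, n4, n5}
EG (¬p ∨ ¬b): greatest fixpoint, start Z0 = {n0, n1, n2, n4, n5}, keep only states in Sat with some successor in Z. Z1 = {n0, n2, n4, n5}; fixed.
Sat(EG (¬p ∨ ¬b)) = {n0, n2, n4, n5}
|Sat(EG (¬p ∨ ¬b))| = |{n0, n2, n4, n5}| = 4.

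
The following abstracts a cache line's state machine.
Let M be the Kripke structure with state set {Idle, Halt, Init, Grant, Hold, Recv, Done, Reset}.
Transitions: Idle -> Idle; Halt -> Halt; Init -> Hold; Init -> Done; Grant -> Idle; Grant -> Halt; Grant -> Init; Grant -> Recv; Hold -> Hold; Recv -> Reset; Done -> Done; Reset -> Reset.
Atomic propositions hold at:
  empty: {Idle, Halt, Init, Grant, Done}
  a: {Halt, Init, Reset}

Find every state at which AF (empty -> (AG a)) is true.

{Halt, Hold, Recv, Reset}

AG a: greatest fixpoint, start Z0 = {Halt, Init, Reset}, keep only states in Sat with every successor in Z. Z1 = {Halt, Reset}; fixed.
Sat(AG a) = {Halt, Reset}
Sat(empty -> (AG a)) = {Halt, Hold, Recv, Reset}
AF (empty -> (AG a)): least fixpoint, start Z0 = {Halt, Hold, Recv, Reset}, add states with every successor in Z. Already a fixed point.
Sat(AF (empty -> (AG a))) = {Halt, Hold, Recv, Reset}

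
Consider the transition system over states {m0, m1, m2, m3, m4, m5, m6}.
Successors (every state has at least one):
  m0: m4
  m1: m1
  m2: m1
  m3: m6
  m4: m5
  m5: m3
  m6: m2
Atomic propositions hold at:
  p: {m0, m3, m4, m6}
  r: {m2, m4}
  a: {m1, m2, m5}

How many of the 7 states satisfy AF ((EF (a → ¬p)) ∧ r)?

6

Sat(¬p) = {m1, m2, m5}
Sat(a → ¬p) = {m0, m1, m2, m3, m4, m5, m6}
EF (a → ¬p): least fixpoint, start Z0 = {m0, m1, m2, m3, m4, m5, m6}, add states with some successor in Z. Already a fixed point.
Sat(EF (a → ¬p)) = {m0, m1, m2, m3, m4, m5, m6}
Sat((EF (a → ¬p)) ∧ r) = {m2, m4}
AF ((EF (a → ¬p)) ∧ r): least fixpoint, start Z0 = {m2, m4}, add states with every successor in Z. Z1 = {m0, m2, m4, m6}; Z2 = {m0, m2, m3, m4, m6}; Z3 = {m0, m2, m3, m4, m5, m6}; fixed.
Sat(AF ((EF (a → ¬p)) ∧ r)) = {m0, m2, m3, m4, m5, m6}
|Sat(AF ((EF (a → ¬p)) ∧ r))| = |{m0, m2, m3, m4, m5, m6}| = 6.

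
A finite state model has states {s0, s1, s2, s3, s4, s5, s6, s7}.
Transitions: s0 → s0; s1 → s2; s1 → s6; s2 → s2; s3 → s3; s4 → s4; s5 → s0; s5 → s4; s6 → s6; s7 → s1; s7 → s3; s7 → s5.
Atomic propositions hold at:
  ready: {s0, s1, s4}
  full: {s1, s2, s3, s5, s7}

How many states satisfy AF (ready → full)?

Sat(ready → full) = {s1, s2, s3, s5, s6, s7}
AF (ready → full): least fixpoint, start Z0 = {s1, s2, s3, s5, s6, s7}, add states with every successor in Z. Already a fixed point.
Sat(AF (ready → full)) = {s1, s2, s3, s5, s6, s7}
|Sat(AF (ready → full))| = |{s1, s2, s3, s5, s6, s7}| = 6.

6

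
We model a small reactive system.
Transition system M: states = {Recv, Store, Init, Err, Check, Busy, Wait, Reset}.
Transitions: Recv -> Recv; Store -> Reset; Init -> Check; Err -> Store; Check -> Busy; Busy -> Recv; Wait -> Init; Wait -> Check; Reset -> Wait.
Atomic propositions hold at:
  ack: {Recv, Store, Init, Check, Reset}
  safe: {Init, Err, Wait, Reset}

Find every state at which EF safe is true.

EF safe: least fixpoint, start Z0 = {Init, Err, Wait, Reset}, add states with some successor in Z. Z1 = {Store, Init, Err, Wait, Reset}; fixed.
Sat(EF safe) = {Store, Init, Err, Wait, Reset}

{Store, Init, Err, Wait, Reset}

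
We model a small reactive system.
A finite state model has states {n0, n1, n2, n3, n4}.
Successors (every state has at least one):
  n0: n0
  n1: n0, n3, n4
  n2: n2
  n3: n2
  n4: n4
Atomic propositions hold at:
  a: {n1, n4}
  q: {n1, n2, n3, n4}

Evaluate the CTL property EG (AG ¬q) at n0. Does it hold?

Sat(¬q) = {n0}
AG ¬q: greatest fixpoint, start Z0 = {n0}, keep only states in Sat with every successor in Z. Already a fixed point.
Sat(AG ¬q) = {n0}
EG (AG ¬q): greatest fixpoint, start Z0 = {n0}, keep only states in Sat with some successor in Z. Already a fixed point.
Sat(EG (AG ¬q)) = {n0}
n0 ∈ Sat(EG (AG ¬q)) = {n0}, so the formula holds at n0.

Yes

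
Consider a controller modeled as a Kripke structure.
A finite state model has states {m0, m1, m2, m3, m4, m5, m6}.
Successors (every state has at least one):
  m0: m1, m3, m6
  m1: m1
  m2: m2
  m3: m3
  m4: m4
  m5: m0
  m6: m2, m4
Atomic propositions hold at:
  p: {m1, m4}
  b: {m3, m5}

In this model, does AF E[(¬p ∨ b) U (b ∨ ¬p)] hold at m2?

Sat(¬p) = {m0, m2, m3, m5, m6}
Sat(¬p ∨ b) = {m0, m2, m3, m5, m6}
Sat(b ∨ ¬p) = {m0, m2, m3, m5, m6}
E[(¬p ∨ b) U (b ∨ ¬p)]: least fixpoint, start Z0 = Sat((b ∨ ¬p)) = {m0, m2, m3, m5, m6}, add states in Sat(¬p ∨ b) with some successor in Z. Already a fixed point.
Sat(E[(¬p ∨ b) U (b ∨ ¬p)]) = {m0, m2, m3, m5, m6}
AF E[(¬p ∨ b) U (b ∨ ¬p)]: least fixpoint, start Z0 = {m0, m2, m3, m5, m6}, add states with every successor in Z. Already a fixed point.
Sat(AF E[(¬p ∨ b) U (b ∨ ¬p)]) = {m0, m2, m3, m5, m6}
m2 ∈ Sat(AF E[(¬p ∨ b) U (b ∨ ¬p)]) = {m0, m2, m3, m5, m6}, so the formula holds at m2.

Yes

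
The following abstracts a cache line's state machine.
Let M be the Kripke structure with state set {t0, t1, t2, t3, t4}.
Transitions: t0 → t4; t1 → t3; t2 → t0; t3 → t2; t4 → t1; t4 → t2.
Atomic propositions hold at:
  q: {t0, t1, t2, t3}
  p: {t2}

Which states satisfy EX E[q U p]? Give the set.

{t1, t3, t4}

E[q U p]: least fixpoint, start Z0 = Sat(p) = {t2}, add states in Sat(q) with some successor in Z. Z1 = {t2, t3}; Z2 = {t1, t2, t3}; fixed.
Sat(E[q U p]) = {t1, t2, t3}
Sat(EX E[q U p]) = {s : some successor in {t1, t2, t3}} = {t1, t3, t4}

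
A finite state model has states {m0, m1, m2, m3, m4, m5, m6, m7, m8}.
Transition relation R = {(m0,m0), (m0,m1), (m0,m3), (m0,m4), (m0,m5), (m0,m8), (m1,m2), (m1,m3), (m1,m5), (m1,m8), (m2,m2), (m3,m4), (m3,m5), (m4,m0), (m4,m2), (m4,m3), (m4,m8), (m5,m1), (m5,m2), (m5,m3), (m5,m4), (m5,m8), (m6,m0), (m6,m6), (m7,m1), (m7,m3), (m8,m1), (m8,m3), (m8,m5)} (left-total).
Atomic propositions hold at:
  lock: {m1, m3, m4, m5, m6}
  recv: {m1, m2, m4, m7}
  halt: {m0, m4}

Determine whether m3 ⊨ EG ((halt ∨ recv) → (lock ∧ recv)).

Yes

Sat(halt ∨ recv) = {m0, m1, m2, m4, m7}
Sat(lock ∧ recv) = {m1, m4}
Sat((halt ∨ recv) → (lock ∧ recv)) = {m1, m3, m4, m5, m6, m8}
EG ((halt ∨ recv) → (lock ∧ recv)): greatest fixpoint, start Z0 = {m1, m3, m4, m5, m6, m8}, keep only states in Sat with some successor in Z. Already a fixed point.
Sat(EG ((halt ∨ recv) → (lock ∧ recv))) = {m1, m3, m4, m5, m6, m8}
m3 ∈ Sat(EG ((halt ∨ recv) → (lock ∧ recv))) = {m1, m3, m4, m5, m6, m8}, so the formula holds at m3.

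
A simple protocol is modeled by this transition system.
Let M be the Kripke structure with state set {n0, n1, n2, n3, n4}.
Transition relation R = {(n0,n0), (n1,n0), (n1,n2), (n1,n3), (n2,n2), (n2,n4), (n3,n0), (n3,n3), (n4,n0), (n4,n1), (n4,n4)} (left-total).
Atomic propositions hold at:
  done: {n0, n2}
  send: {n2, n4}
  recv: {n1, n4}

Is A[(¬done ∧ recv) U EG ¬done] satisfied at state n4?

Yes

Sat(¬done) = {n1, n3, n4}
Sat(¬done ∧ recv) = {n1, n4}
EG ¬done: greatest fixpoint, start Z0 = {n1, n3, n4}, keep only states in Sat with some successor in Z. Already a fixed point.
Sat(EG ¬done) = {n1, n3, n4}
A[(¬done ∧ recv) U EG ¬done]: least fixpoint, start Z0 = Sat(EG ¬done) = {n1, n3, n4}, add states in Sat(¬done ∧ recv) with every successor in Z. Already a fixed point.
Sat(A[(¬done ∧ recv) U EG ¬done]) = {n1, n3, n4}
n4 ∈ Sat(A[(¬done ∧ recv) U EG ¬done]) = {n1, n3, n4}, so the formula holds at n4.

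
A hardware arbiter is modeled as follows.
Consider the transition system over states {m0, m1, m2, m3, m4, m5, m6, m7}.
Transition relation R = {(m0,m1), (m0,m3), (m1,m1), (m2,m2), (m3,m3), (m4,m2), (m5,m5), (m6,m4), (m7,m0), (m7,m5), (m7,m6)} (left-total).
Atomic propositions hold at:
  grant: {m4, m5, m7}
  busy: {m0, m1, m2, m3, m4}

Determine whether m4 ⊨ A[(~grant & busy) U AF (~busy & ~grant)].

No

Sat(~grant) = {m0, m1, m2, m3, m6}
Sat(~grant & busy) = {m0, m1, m2, m3}
Sat(~busy) = {m5, m6, m7}
Sat(~busy & ~grant) = {m6}
AF (~busy & ~grant): least fixpoint, start Z0 = {m6}, add states with every successor in Z. Already a fixed point.
Sat(AF (~busy & ~grant)) = {m6}
A[(~grant & busy) U AF (~busy & ~grant)]: least fixpoint, start Z0 = Sat(AF (~busy & ~grant)) = {m6}, add states in Sat(~grant & busy) with every successor in Z. Already a fixed point.
Sat(A[(~grant & busy) U AF (~busy & ~grant)]) = {m6}
m4 ∉ Sat(A[(~grant & busy) U AF (~busy & ~grant)]) = {m6}, so the formula does not hold at m4.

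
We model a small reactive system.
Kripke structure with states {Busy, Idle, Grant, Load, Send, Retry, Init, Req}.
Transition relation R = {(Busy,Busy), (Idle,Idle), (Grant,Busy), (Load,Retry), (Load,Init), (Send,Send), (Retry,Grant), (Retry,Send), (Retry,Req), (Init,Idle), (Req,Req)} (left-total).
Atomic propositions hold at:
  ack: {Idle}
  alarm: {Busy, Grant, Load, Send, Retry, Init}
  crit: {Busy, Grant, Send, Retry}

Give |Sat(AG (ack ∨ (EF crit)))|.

EF crit: least fixpoint, start Z0 = {Busy, Grant, Send, Retry}, add states with some successor in Z. Z1 = {Busy, Grant, Load, Send, Retry}; fixed.
Sat(EF crit) = {Busy, Grant, Load, Send, Retry}
Sat(ack ∨ (EF crit)) = {Busy, Idle, Grant, Load, Send, Retry}
AG (ack ∨ (EF crit)): greatest fixpoint, start Z0 = {Busy, Idle, Grant, Load, Send, Retry}, keep only states in Sat with every successor in Z. Z1 = {Busy, Idle, Grant, Send}; fixed.
Sat(AG (ack ∨ (EF crit))) = {Busy, Idle, Grant, Send}
|Sat(AG (ack ∨ (EF crit)))| = |{Busy, Idle, Grant, Send}| = 4.

4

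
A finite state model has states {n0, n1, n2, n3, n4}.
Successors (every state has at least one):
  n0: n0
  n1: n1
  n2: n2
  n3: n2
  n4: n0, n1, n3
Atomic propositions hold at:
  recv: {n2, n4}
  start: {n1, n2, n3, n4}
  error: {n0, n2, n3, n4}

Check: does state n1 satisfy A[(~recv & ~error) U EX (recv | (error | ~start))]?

No

Sat(~recv) = {n0, n1, n3}
Sat(~error) = {n1}
Sat(~recv & ~error) = {n1}
Sat(~start) = {n0}
Sat(error | ~start) = {n0, n2, n3, n4}
Sat(recv | (error | ~start)) = {n0, n2, n3, n4}
Sat(EX (recv | (error | ~start))) = {s : some successor in {n0, n2, n3, n4}} = {n0, n2, n3, n4}
A[(~recv & ~error) U EX (recv | (error | ~start))]: least fixpoint, start Z0 = Sat(EX (recv | (error | ~start))) = {n0, n2, n3, n4}, add states in Sat(~recv & ~error) with every successor in Z. Already a fixed point.
Sat(A[(~recv & ~error) U EX (recv | (error | ~start))]) = {n0, n2, n3, n4}
n1 ∉ Sat(A[(~recv & ~error) U EX (recv | (error | ~start))]) = {n0, n2, n3, n4}, so the formula does not hold at n1.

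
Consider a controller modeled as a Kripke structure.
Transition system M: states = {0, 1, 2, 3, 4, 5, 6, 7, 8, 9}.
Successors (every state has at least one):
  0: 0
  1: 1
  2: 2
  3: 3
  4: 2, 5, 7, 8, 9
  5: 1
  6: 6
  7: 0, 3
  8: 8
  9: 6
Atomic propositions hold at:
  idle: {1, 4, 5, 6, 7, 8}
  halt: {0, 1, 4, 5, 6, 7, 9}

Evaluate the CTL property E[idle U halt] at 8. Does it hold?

E[idle U halt]: least fixpoint, start Z0 = Sat(halt) = {0, 1, 4, 5, 6, 7, 9}, add states in Sat(idle) with some successor in Z. Already a fixed point.
Sat(E[idle U halt]) = {0, 1, 4, 5, 6, 7, 9}
8 ∉ Sat(E[idle U halt]) = {0, 1, 4, 5, 6, 7, 9}, so the formula does not hold at 8.

No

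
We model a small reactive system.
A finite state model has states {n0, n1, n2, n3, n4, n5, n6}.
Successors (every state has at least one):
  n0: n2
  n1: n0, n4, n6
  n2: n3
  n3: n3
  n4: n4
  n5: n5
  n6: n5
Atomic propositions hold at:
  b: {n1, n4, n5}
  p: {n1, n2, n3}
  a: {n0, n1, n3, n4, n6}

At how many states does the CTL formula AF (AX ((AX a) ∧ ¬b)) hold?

Sat(AX a) = {s : every successor in {n0, n1, n3, n4, n6}} = {n1, n2, n3, n4}
Sat(¬b) = {n0, n2, n3, n6}
Sat((AX a) ∧ ¬b) = {n2, n3}
Sat(AX ((AX a) ∧ ¬b)) = {s : every successor in {n2, n3}} = {n0, n2, n3}
AF (AX ((AX a) ∧ ¬b)): least fixpoint, start Z0 = {n0, n2, n3}, add states with every successor in Z. Already a fixed point.
Sat(AF (AX ((AX a) ∧ ¬b))) = {n0, n2, n3}
|Sat(AF (AX ((AX a) ∧ ¬b)))| = |{n0, n2, n3}| = 3.

3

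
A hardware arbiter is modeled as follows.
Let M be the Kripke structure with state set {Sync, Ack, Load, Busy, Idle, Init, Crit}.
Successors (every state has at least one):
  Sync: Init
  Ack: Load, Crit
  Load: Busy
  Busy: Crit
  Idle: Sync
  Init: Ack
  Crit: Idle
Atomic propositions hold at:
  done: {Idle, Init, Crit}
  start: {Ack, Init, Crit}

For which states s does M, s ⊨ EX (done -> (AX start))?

{Sync, Ack, Load, Idle, Init}

Sat(AX start) = {s : every successor in {Ack, Init, Crit}} = {Sync, Busy, Init}
Sat(done -> (AX start)) = {Sync, Ack, Load, Busy, Init}
Sat(EX (done -> (AX start))) = {s : some successor in {Sync, Ack, Load, Busy, Init}} = {Sync, Ack, Load, Idle, Init}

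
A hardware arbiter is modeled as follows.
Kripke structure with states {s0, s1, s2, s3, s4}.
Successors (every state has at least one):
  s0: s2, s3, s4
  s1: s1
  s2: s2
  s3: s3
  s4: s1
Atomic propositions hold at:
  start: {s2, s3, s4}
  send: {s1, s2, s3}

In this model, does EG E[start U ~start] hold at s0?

Yes

Sat(~start) = {s0, s1}
E[start U ~start]: least fixpoint, start Z0 = Sat(~start) = {s0, s1}, add states in Sat(start) with some successor in Z. Z1 = {s0, s1, s4}; fixed.
Sat(E[start U ~start]) = {s0, s1, s4}
EG E[start U ~start]: greatest fixpoint, start Z0 = {s0, s1, s4}, keep only states in Sat with some successor in Z. Already a fixed point.
Sat(EG E[start U ~start]) = {s0, s1, s4}
s0 ∈ Sat(EG E[start U ~start]) = {s0, s1, s4}, so the formula holds at s0.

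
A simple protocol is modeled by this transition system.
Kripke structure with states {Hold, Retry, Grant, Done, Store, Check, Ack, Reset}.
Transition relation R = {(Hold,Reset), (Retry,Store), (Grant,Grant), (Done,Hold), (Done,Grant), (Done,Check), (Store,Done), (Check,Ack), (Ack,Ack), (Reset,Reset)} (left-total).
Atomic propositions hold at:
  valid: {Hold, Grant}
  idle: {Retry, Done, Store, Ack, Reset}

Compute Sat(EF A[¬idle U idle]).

Sat(¬idle) = {Hold, Grant, Check}
A[¬idle U idle]: least fixpoint, start Z0 = Sat(idle) = {Retry, Done, Store, Ack, Reset}, add states in Sat(¬idle) with every successor in Z. Z1 = {Hold, Retry, Done, Store, Check, Ack, Reset}; fixed.
Sat(A[¬idle U idle]) = {Hold, Retry, Done, Store, Check, Ack, Reset}
EF A[¬idle U idle]: least fixpoint, start Z0 = {Hold, Retry, Done, Store, Check, Ack, Reset}, add states with some successor in Z. Already a fixed point.
Sat(EF A[¬idle U idle]) = {Hold, Retry, Done, Store, Check, Ack, Reset}

{Hold, Retry, Done, Store, Check, Ack, Reset}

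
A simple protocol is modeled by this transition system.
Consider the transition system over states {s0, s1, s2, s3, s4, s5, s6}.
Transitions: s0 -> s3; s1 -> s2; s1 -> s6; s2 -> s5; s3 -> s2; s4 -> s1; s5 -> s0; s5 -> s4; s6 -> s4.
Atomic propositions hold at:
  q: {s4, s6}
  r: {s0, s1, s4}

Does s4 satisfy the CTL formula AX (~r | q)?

Sat(~r) = {s2, s3, s5, s6}
Sat(~r | q) = {s2, s3, s4, s5, s6}
Sat(AX (~r | q)) = {s : every successor in {s2, s3, s4, s5, s6}} = {s0, s1, s2, s3, s6}
s4 ∉ Sat(AX (~r | q)) = {s0, s1, s2, s3, s6}, so the formula does not hold at s4.

No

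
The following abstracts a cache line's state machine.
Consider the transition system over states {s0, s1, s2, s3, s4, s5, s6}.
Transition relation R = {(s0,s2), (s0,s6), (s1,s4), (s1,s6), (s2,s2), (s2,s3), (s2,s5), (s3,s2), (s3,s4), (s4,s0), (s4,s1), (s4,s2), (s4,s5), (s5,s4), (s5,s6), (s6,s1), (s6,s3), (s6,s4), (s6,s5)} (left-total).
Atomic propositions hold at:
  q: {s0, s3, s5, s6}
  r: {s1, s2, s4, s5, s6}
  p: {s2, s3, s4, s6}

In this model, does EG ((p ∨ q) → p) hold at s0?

Sat(p ∨ q) = {s0, s2, s3, s4, s5, s6}
Sat((p ∨ q) → p) = {s1, s2, s3, s4, s6}
EG ((p ∨ q) → p): greatest fixpoint, start Z0 = {s1, s2, s3, s4, s6}, keep only states in Sat with some successor in Z. Already a fixed point.
Sat(EG ((p ∨ q) → p)) = {s1, s2, s3, s4, s6}
s0 ∉ Sat(EG ((p ∨ q) → p)) = {s1, s2, s3, s4, s6}, so the formula does not hold at s0.

No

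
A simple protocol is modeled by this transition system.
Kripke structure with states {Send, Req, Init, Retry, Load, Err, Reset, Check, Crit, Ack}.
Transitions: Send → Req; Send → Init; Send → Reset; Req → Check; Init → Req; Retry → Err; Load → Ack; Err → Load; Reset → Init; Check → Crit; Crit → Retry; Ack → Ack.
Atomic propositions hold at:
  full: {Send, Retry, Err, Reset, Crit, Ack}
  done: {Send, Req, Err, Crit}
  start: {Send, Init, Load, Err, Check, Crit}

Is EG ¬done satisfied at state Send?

No

Sat(¬done) = {Init, Retry, Load, Reset, Check, Ack}
EG ¬done: greatest fixpoint, start Z0 = {Init, Retry, Load, Reset, Check, Ack}, keep only states in Sat with some successor in Z. Z1 = {Load, Reset, Ack}; Z2 = {Load, Ack}; fixed.
Sat(EG ¬done) = {Load, Ack}
Send ∉ Sat(EG ¬done) = {Load, Ack}, so the formula does not hold at Send.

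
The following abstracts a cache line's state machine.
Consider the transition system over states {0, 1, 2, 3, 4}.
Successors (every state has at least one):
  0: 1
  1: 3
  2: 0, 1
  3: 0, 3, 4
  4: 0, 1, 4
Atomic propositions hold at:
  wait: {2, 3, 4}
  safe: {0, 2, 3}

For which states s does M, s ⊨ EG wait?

{3, 4}

EG wait: greatest fixpoint, start Z0 = {2, 3, 4}, keep only states in Sat with some successor in Z. Z1 = {3, 4}; fixed.
Sat(EG wait) = {3, 4}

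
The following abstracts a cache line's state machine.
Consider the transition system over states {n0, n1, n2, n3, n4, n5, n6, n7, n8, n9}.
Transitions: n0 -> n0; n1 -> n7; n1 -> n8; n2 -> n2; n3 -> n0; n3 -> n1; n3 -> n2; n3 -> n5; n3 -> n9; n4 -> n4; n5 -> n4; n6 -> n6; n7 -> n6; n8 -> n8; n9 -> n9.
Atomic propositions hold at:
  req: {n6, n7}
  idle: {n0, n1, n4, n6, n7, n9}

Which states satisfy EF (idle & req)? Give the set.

{n1, n3, n6, n7}

Sat(idle & req) = {n6, n7}
EF (idle & req): least fixpoint, start Z0 = {n6, n7}, add states with some successor in Z. Z1 = {n1, n6, n7}; Z2 = {n1, n3, n6, n7}; fixed.
Sat(EF (idle & req)) = {n1, n3, n6, n7}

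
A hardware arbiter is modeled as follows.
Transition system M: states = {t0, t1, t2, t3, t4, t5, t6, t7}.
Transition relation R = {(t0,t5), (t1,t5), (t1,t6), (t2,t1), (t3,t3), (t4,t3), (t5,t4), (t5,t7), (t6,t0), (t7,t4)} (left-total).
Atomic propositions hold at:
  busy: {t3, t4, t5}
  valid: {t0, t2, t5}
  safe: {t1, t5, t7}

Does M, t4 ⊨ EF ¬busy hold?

Sat(¬busy) = {t0, t1, t2, t6, t7}
EF ¬busy: least fixpoint, start Z0 = {t0, t1, t2, t6, t7}, add states with some successor in Z. Z1 = {t0, t1, t2, t5, t6, t7}; fixed.
Sat(EF ¬busy) = {t0, t1, t2, t5, t6, t7}
t4 ∉ Sat(EF ¬busy) = {t0, t1, t2, t5, t6, t7}, so the formula does not hold at t4.

No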